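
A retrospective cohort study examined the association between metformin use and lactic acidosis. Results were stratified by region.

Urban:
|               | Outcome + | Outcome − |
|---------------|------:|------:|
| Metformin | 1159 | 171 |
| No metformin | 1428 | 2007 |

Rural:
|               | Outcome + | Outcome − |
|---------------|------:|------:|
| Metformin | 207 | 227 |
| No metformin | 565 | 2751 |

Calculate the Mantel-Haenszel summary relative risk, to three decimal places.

2.195

RR_MH = Σ(aᵢ·n₀ᵢ/nᵢ) / Σ(cᵢ·n₁ᵢ/nᵢ), with n₁ᵢ = aᵢ+bᵢ (exposed), n₀ᵢ = cᵢ+dᵢ (unexposed), nᵢ = n₁ᵢ+n₀ᵢ.
Stratum 1 (Urban): n₁ = 1330, n₀ = 3435, n = 4765; a·n₀/n = 1159·3435/4765 = 835.5016; c·n₁/n = 1428·1330/4765 = 398.5813
Stratum 2 (Rural): n₁ = 434, n₀ = 3316, n = 3750; a·n₀/n = 207·3316/3750 = 183.0432; c·n₁/n = 565·434/3750 = 65.3893
RR_MH = (835.5016 + 183.0432) / (398.5813 + 65.3893) = 1018.5448 / 463.9707 = 2.19528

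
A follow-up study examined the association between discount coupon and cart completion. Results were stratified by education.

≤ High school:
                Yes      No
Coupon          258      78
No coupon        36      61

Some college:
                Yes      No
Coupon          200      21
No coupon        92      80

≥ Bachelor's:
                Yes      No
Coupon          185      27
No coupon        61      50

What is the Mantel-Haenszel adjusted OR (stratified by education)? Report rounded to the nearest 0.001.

OR_MH = Σ(aᵢdᵢ/nᵢ) / Σ(bᵢcᵢ/nᵢ), where nᵢ is the stratum total.
Stratum 1 (≤ High school): n = 433; a·d/n = 258·61/433 = 36.3464; b·c/n = 78·36/433 = 6.4850
Stratum 2 (Some college): n = 393; a·d/n = 200·80/393 = 40.7125; b·c/n = 21·92/393 = 4.9160
Stratum 3 (≥ Bachelor's): n = 323; a·d/n = 185·50/323 = 28.6378; b·c/n = 27·61/323 = 5.0991
OR_MH = (36.3464 + 40.7125 + 28.6378) / (6.4850 + 4.9160 + 5.0991) = 105.6967 / 16.5001 = 6.40582

6.406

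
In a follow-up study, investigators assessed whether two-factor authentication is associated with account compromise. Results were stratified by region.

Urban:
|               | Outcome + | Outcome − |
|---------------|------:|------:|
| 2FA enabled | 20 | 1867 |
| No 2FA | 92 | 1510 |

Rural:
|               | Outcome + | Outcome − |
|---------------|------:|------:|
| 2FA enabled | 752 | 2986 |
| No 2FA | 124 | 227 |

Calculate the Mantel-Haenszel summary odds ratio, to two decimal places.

0.36

OR_MH = Σ(aᵢdᵢ/nᵢ) / Σ(bᵢcᵢ/nᵢ), where nᵢ is the stratum total.
Stratum 1 (Urban): n = 3489; a·d/n = 20·1510/3489 = 8.6558; b·c/n = 1867·92/3489 = 49.2302
Stratum 2 (Rural): n = 4089; a·d/n = 752·227/4089 = 41.7471; b·c/n = 2986·124/4089 = 90.5512
OR_MH = (8.6558 + 41.7471) / (49.2302 + 90.5512) = 50.4029 / 139.7814 = 0.36058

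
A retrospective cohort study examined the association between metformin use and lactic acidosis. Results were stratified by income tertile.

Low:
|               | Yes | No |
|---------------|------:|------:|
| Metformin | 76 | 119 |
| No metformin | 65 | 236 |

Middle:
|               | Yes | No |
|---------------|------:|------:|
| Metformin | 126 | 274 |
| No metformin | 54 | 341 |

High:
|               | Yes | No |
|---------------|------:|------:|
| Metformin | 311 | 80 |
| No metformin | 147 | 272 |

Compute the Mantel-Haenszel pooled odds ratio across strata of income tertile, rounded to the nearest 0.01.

OR_MH = Σ(aᵢdᵢ/nᵢ) / Σ(bᵢcᵢ/nᵢ), where nᵢ is the stratum total.
Stratum 1 (Low): n = 496; a·d/n = 76·236/496 = 36.1613; b·c/n = 119·65/496 = 15.5948
Stratum 2 (Middle): n = 795; a·d/n = 126·341/795 = 54.0453; b·c/n = 274·54/795 = 18.6113
Stratum 3 (High): n = 810; a·d/n = 311·272/810 = 104.4346; b·c/n = 80·147/810 = 14.5185
OR_MH = (36.1613 + 54.0453 + 104.4346) / (15.5948 + 18.6113 + 14.5185) = 194.6411 / 48.7246 = 3.99472

3.99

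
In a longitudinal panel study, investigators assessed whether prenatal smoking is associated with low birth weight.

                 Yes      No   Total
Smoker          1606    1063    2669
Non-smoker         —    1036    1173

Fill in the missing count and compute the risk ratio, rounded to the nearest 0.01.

The missing cell is in the unexposed row: 1173 − 1036 = 137.
So a = 1606, b = 1063, c = 137, d = 1036.
RR = [a/(a+b)] / [c/(c+d)] = (1606/2669) / (137/1173) = 0.60172/0.11679 = 5.15198

5.15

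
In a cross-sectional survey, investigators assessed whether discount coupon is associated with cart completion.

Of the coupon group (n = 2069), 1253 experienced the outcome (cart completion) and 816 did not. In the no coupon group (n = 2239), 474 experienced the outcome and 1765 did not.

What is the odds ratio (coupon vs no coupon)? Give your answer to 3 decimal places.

5.718

From the description: a = 1253, b = 816, c = 474, d = 1765.
OR = (a·d)/(b·c) = (1253 × 1765) / (816 × 474) = 2211545 / 386784 = 5.71778
The odds of cart completion are about 5.72 times as high in the coupon group.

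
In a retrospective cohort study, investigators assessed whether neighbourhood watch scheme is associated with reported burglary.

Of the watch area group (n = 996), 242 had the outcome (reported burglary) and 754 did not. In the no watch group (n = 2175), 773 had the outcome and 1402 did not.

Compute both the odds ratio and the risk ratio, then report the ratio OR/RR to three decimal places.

From the description: a = 242, b = 754, c = 773, d = 1402.
OR = (242·1402)/(754·773) = 339284/582842 = 0.58212
Risk in exposed = 242/996 = 0.24297; risk in unexposed = 773/2175 = 0.35540; RR = 0.68365
OR/RR = 0.58212 / 0.68365 = 0.85148
The outcome is not rare, so the OR lies further from 1 than the RR.

0.851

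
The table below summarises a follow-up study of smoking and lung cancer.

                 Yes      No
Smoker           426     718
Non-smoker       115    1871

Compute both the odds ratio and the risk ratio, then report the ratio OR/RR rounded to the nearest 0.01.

1.50

Cells: a = 426, b = 718, c = 115, d = 1871.
OR = (426·1871)/(718·115) = 797046/82570 = 9.65297
Risk in exposed = 426/1144 = 0.37238; risk in unexposed = 115/1986 = 0.05791; RR = 6.43080
OR/RR = 9.65297 / 6.43080 = 1.50105
The outcome is not rare, so the OR lies further from 1 than the RR.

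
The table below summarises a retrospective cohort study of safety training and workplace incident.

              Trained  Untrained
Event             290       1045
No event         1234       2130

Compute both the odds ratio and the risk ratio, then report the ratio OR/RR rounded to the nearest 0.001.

0.829

Reading the table with exposure as columns: a = 290 (Trained, case), b = 1234 (Trained, non-case), c = 1045 (Untrained, case), d = 2130.
OR = (290·2130)/(1234·1045) = 617700/1289530 = 0.47901
Risk in exposed = 290/1524 = 0.19029; risk in unexposed = 1045/3175 = 0.32913; RR = 0.57815
OR/RR = 0.47901 / 0.57815 = 0.82853
The outcome is not rare, so the OR lies further from 1 than the RR.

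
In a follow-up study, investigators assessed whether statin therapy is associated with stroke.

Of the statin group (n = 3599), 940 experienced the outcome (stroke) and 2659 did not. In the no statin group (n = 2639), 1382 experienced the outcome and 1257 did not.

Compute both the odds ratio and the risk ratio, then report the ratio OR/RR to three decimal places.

From the description: a = 940, b = 2659, c = 1382, d = 1257.
OR = (940·1257)/(2659·1382) = 1181580/3674738 = 0.32154
Risk in exposed = 940/3599 = 0.26118; risk in unexposed = 1382/2639 = 0.52368; RR = 0.49874
OR/RR = 0.32154 / 0.49874 = 0.64470
The outcome is not rare, so the OR lies further from 1 than the RR.

0.645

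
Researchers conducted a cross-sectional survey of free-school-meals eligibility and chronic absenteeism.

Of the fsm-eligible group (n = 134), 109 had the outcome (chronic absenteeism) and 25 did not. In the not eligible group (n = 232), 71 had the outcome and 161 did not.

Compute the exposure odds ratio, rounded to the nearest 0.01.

9.89

From the description: a = 109, b = 25, c = 71, d = 161.
OR = (a·d)/(b·c) = (109 × 161) / (25 × 71) = 17549 / 1775 = 9.88676
The odds of chronic absenteeism are about 9.89 times as high in the fsm-eligible group.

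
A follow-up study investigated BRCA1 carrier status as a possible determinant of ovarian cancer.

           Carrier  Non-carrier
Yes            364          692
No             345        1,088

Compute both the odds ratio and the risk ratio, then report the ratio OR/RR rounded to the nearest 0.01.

Reading the table with exposure as columns: a = 364 (Carrier, case), b = 345 (Carrier, non-case), c = 692 (Non-carrier, case), d = 1088.
OR = (364·1088)/(345·692) = 396032/238740 = 1.65884
Risk in exposed = 364/709 = 0.51340; risk in unexposed = 692/1780 = 0.38876; RR = 1.32059
OR/RR = 1.65884 / 1.32059 = 1.25613
The outcome is not rare, so the OR lies further from 1 than the RR.

1.26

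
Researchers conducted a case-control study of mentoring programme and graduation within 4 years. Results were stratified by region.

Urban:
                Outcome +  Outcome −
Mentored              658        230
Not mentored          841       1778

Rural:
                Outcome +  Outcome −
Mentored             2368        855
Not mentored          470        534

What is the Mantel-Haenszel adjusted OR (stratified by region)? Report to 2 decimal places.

4.21

OR_MH = Σ(aᵢdᵢ/nᵢ) / Σ(bᵢcᵢ/nᵢ), where nᵢ is the stratum total.
Stratum 1 (Urban): n = 3507; a·d/n = 658·1778/3507 = 333.5968; b·c/n = 230·841/3507 = 55.1554
Stratum 2 (Rural): n = 4227; a·d/n = 2368·534/4227 = 299.1512; b·c/n = 855·470/4227 = 95.0674
OR_MH = (333.5968 + 299.1512) / (55.1554 + 95.0674) = 632.7480 / 150.2228 = 4.21206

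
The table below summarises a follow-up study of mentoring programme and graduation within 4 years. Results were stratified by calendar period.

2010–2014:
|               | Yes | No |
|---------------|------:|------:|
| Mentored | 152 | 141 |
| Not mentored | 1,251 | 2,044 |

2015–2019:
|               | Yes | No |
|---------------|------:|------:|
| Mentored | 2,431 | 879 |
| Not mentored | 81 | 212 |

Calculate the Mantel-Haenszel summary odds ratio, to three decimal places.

OR_MH = Σ(aᵢdᵢ/nᵢ) / Σ(bᵢcᵢ/nᵢ), where nᵢ is the stratum total.
Stratum 1 (2010–2014): n = 3588; a·d/n = 152·2044/3588 = 86.5909; b·c/n = 141·1251/3588 = 49.1614
Stratum 2 (2015–2019): n = 3603; a·d/n = 2431·212/3603 = 143.0397; b·c/n = 879·81/3603 = 19.7610
OR_MH = (86.5909 + 143.0397) / (49.1614 + 19.7610) = 229.6305 / 68.9224 = 3.33173

3.332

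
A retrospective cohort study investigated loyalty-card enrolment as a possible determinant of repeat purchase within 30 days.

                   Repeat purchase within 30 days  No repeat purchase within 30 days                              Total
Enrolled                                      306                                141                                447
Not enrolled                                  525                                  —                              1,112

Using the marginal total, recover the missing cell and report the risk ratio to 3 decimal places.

The missing cell is in the unexposed row: 1112 − 525 = 587.
So a = 306, b = 141, c = 525, d = 587.
RR = [a/(a+b)] / [c/(c+d)] = (306/447) / (525/1112) = 0.68456/0.47212 = 1.44997

1.450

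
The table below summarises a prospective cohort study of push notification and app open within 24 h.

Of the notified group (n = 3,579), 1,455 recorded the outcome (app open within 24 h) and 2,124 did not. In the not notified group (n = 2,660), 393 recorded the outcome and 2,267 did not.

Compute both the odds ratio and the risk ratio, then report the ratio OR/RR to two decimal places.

From the description: a = 1455, b = 2124, c = 393, d = 2267.
OR = (1455·2267)/(2124·393) = 3298485/834732 = 3.95155
Risk in exposed = 1455/3579 = 0.40654; risk in unexposed = 393/2660 = 0.14774; RR = 2.75163
OR/RR = 3.95155 / 2.75163 = 1.43607
The outcome is not rare, so the OR lies further from 1 than the RR.

1.44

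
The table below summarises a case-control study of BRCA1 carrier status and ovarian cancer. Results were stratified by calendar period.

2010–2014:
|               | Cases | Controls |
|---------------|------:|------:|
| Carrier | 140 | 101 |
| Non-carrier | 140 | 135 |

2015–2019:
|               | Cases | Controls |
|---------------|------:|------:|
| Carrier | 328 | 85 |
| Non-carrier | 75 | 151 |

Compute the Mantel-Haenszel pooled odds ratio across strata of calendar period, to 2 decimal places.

3.05

OR_MH = Σ(aᵢdᵢ/nᵢ) / Σ(bᵢcᵢ/nᵢ), where nᵢ is the stratum total.
Stratum 1 (2010–2014): n = 516; a·d/n = 140·135/516 = 36.6279; b·c/n = 101·140/516 = 27.4031
Stratum 2 (2015–2019): n = 639; a·d/n = 328·151/639 = 77.5086; b·c/n = 85·75/639 = 9.9765
OR_MH = (36.6279 + 77.5086) / (27.4031 + 9.9765) = 114.1365 / 37.3796 = 3.05344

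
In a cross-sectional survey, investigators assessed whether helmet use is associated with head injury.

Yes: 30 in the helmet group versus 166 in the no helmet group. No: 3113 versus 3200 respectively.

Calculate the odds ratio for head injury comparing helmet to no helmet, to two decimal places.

From the description: a = 30, b = 3113, c = 166, d = 3200.
OR = (a·d)/(b·c) = (30 × 3200) / (3113 × 166) = 96000 / 516758 = 0.18577
Exposure is associated with lower odds of head injury (OR = 0.19 < 1).

0.19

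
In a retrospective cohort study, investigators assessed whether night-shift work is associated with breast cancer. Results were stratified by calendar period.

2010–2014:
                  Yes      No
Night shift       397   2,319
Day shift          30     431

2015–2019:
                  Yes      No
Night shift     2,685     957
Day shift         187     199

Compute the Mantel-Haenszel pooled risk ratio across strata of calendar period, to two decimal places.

RR_MH = Σ(aᵢ·n₀ᵢ/nᵢ) / Σ(cᵢ·n₁ᵢ/nᵢ), with n₁ᵢ = aᵢ+bᵢ (exposed), n₀ᵢ = cᵢ+dᵢ (unexposed), nᵢ = n₁ᵢ+n₀ᵢ.
Stratum 1 (2010–2014): n₁ = 2716, n₀ = 461, n = 3177; a·n₀/n = 397·461/3177 = 57.6069; c·n₁/n = 30·2716/3177 = 25.6468
Stratum 2 (2015–2019): n₁ = 3642, n₀ = 386, n = 4028; a·n₀/n = 2685·386/4028 = 257.3014; c·n₁/n = 187·3642/4028 = 169.0799
RR_MH = (57.6069 + 257.3014) / (25.6468 + 169.0799) = 314.9083 / 194.7268 = 1.61718

1.62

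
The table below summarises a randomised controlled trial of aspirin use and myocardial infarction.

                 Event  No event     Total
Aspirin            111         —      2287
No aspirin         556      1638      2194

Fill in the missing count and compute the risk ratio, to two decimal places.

The missing cell is in the exposed row: 2287 − 111 = 2176.
So a = 111, b = 2176, c = 556, d = 1638.
RR = [a/(a+b)] / [c/(c+d)] = (111/2287) / (556/2194) = 0.04854/0.25342 = 0.19152

0.19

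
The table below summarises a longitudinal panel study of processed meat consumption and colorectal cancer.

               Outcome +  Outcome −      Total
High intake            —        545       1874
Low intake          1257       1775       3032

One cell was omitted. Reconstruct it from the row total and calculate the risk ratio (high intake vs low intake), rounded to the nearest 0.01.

1.71

The missing cell is in the exposed row: 1874 − 545 = 1329.
So a = 1329, b = 545, c = 1257, d = 1775.
RR = [a/(a+b)] / [c/(c+d)] = (1329/1874) / (1257/3032) = 0.70918/0.41458 = 1.71060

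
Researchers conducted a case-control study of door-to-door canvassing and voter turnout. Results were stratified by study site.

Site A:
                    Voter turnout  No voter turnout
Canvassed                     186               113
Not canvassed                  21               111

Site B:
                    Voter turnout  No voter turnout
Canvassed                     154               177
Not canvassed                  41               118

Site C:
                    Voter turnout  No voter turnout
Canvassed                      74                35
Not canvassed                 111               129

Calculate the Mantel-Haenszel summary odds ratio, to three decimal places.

3.572

OR_MH = Σ(aᵢdᵢ/nᵢ) / Σ(bᵢcᵢ/nᵢ), where nᵢ is the stratum total.
Stratum 1 (Site A): n = 431; a·d/n = 186·111/431 = 47.9026; b·c/n = 113·21/431 = 5.5058
Stratum 2 (Site B): n = 490; a·d/n = 154·118/490 = 37.0857; b·c/n = 177·41/490 = 14.8102
Stratum 3 (Site C): n = 349; a·d/n = 74·129/349 = 27.3524; b·c/n = 35·111/349 = 11.1318
OR_MH = (47.9026 + 37.0857 + 27.3524) / (5.5058 + 14.8102 + 11.1318) = 112.3407 / 31.4478 = 3.57229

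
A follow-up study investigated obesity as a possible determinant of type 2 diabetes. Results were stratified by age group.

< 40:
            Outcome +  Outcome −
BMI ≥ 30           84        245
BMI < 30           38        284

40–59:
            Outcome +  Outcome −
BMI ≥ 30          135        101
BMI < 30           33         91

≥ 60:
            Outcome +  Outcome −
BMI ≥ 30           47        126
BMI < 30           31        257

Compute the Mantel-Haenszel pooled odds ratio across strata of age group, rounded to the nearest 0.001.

3.027

OR_MH = Σ(aᵢdᵢ/nᵢ) / Σ(bᵢcᵢ/nᵢ), where nᵢ is the stratum total.
Stratum 1 (< 40): n = 651; a·d/n = 84·284/651 = 36.6452; b·c/n = 245·38/651 = 14.3011
Stratum 2 (40–59): n = 360; a·d/n = 135·91/360 = 34.1250; b·c/n = 101·33/360 = 9.2583
Stratum 3 (≥ 60): n = 461; a·d/n = 47·257/461 = 26.2017; b·c/n = 126·31/461 = 8.4729
OR_MH = (36.6452 + 34.1250 + 26.2017) / (14.3011 + 9.2583 + 8.4729) = 96.9719 / 32.0323 = 3.02732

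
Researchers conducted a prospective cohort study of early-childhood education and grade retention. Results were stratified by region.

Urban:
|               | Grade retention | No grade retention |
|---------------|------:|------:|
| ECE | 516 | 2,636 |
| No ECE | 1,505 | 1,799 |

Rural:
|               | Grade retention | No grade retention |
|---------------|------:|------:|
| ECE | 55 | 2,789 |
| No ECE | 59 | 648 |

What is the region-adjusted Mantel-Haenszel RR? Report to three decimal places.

0.352

RR_MH = Σ(aᵢ·n₀ᵢ/nᵢ) / Σ(cᵢ·n₁ᵢ/nᵢ), with n₁ᵢ = aᵢ+bᵢ (exposed), n₀ᵢ = cᵢ+dᵢ (unexposed), nᵢ = n₁ᵢ+n₀ᵢ.
Stratum 1 (Urban): n₁ = 3152, n₀ = 3304, n = 6456; a·n₀/n = 516·3304/6456 = 264.0743; c·n₁/n = 1505·3152/6456 = 734.7831
Stratum 2 (Rural): n₁ = 2844, n₀ = 707, n = 3551; a·n₀/n = 55·707/3551 = 10.9504; c·n₁/n = 59·2844/3551 = 47.2532
RR_MH = (264.0743 + 10.9504) / (734.7831 + 47.2532) = 275.0248 / 782.0363 = 0.35168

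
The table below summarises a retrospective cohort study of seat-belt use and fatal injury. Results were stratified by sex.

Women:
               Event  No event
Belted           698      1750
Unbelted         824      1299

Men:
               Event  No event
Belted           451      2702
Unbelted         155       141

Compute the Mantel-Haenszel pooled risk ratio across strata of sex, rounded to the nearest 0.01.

RR_MH = Σ(aᵢ·n₀ᵢ/nᵢ) / Σ(cᵢ·n₁ᵢ/nᵢ), with n₁ᵢ = aᵢ+bᵢ (exposed), n₀ᵢ = cᵢ+dᵢ (unexposed), nᵢ = n₁ᵢ+n₀ᵢ.
Stratum 1 (Women): n₁ = 2448, n₀ = 2123, n = 4571; a·n₀/n = 698·2123/4571 = 324.1860; c·n₁/n = 824·2448/4571 = 441.2934
Stratum 2 (Men): n₁ = 3153, n₀ = 296, n = 3449; a·n₀/n = 451·296/3449 = 38.7057; c·n₁/n = 155·3153/3449 = 141.6976
RR_MH = (324.1860 + 38.7057) / (441.2934 + 141.6976) = 362.8917 / 582.9910 = 0.62247

0.62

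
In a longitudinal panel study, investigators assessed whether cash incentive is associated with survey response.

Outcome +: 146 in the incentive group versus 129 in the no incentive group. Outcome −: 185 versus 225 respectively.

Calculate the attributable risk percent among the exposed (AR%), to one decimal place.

17.4

From the description: a = 146, b = 185, c = 129, d = 225.
Risk in exposed = 146/331 = 0.44109; risk in unexposed = 129/354 = 0.36441.
RR = 0.44109/0.36441 = 1.21043
AR% = (RR − 1)/RR × 100 = (1.21043 − 1)/1.21043 × 100 = 17.3845%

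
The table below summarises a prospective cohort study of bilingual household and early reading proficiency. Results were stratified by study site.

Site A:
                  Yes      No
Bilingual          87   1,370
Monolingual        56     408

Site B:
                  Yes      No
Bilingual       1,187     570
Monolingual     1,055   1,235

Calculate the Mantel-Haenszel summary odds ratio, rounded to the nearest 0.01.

2.02

OR_MH = Σ(aᵢdᵢ/nᵢ) / Σ(bᵢcᵢ/nᵢ), where nᵢ is the stratum total.
Stratum 1 (Site A): n = 1921; a·d/n = 87·408/1921 = 18.4779; b·c/n = 1370·56/1921 = 39.9375
Stratum 2 (Site B): n = 4047; a·d/n = 1187·1235/4047 = 362.2300; b·c/n = 570·1055/4047 = 148.5915
OR_MH = (18.4779 + 362.2300) / (39.9375 + 148.5915) = 380.7079 / 188.5291 = 2.01936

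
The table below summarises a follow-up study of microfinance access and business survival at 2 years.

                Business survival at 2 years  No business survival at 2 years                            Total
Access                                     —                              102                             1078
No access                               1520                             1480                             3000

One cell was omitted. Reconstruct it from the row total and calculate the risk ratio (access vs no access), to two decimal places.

1.79

The missing cell is in the exposed row: 1078 − 102 = 976.
So a = 976, b = 102, c = 1520, d = 1480.
RR = [a/(a+b)] / [c/(c+d)] = (976/1078) / (1520/3000) = 0.90538/0.50667 = 1.78693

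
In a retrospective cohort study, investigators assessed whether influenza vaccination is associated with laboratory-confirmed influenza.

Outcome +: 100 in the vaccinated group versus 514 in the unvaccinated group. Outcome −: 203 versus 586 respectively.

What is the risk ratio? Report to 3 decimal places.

0.706

From the description: a = 100, b = 203, c = 514, d = 586.
Risk in exposed = 100/303 = 0.33003; risk in unexposed = 514/1100 = 0.46727.
RR = 0.33003 / 0.46727 = 0.70630
The risk is 29% lower among the exposed than among the unexposed.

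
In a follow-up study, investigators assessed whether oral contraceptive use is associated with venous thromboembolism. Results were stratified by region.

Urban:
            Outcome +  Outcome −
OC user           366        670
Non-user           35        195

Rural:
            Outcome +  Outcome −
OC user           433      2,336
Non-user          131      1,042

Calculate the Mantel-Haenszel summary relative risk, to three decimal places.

RR_MH = Σ(aᵢ·n₀ᵢ/nᵢ) / Σ(cᵢ·n₁ᵢ/nᵢ), with n₁ᵢ = aᵢ+bᵢ (exposed), n₀ᵢ = cᵢ+dᵢ (unexposed), nᵢ = n₁ᵢ+n₀ᵢ.
Stratum 1 (Urban): n₁ = 1036, n₀ = 230, n = 1266; a·n₀/n = 366·230/1266 = 66.4929; c·n₁/n = 35·1036/1266 = 28.6414
Stratum 2 (Rural): n₁ = 2769, n₀ = 1173, n = 3942; a·n₀/n = 433·1173/3942 = 128.8455; c·n₁/n = 131·2769/3942 = 92.0190
RR_MH = (66.4929 + 128.8455) / (28.6414 + 92.0190) = 195.3384 / 120.6604 = 1.61891

1.619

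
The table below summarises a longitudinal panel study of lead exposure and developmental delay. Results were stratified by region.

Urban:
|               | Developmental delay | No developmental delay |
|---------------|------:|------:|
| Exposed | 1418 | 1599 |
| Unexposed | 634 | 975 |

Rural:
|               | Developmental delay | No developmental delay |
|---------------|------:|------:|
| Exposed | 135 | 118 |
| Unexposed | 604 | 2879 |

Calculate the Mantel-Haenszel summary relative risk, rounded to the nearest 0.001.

RR_MH = Σ(aᵢ·n₀ᵢ/nᵢ) / Σ(cᵢ·n₁ᵢ/nᵢ), with n₁ᵢ = aᵢ+bᵢ (exposed), n₀ᵢ = cᵢ+dᵢ (unexposed), nᵢ = n₁ᵢ+n₀ᵢ.
Stratum 1 (Urban): n₁ = 3017, n₀ = 1609, n = 4626; a·n₀/n = 1418·1609/4626 = 493.2041; c·n₁/n = 634·3017/4626 = 413.4842
Stratum 2 (Rural): n₁ = 253, n₀ = 3483, n = 3736; a·n₀/n = 135·3483/3736 = 125.8579; c·n₁/n = 604·253/3736 = 40.9026
RR_MH = (493.2041 + 125.8579) / (413.4842 + 40.9026) = 619.0619 / 454.3868 = 1.36241

1.362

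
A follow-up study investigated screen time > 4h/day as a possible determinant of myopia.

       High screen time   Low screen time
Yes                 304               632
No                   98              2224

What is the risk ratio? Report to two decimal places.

3.42

Reading the table with exposure as columns: a = 304 (High screen time, case), b = 98 (High screen time, non-case), c = 632 (Low screen time, case), d = 2224.
Risk in exposed = 304/402 = 0.75622; risk in unexposed = 632/2856 = 0.22129.
RR = 0.75622 / 0.22129 = 3.41734
The risk among the exposed is 3.42 times that among the unexposed.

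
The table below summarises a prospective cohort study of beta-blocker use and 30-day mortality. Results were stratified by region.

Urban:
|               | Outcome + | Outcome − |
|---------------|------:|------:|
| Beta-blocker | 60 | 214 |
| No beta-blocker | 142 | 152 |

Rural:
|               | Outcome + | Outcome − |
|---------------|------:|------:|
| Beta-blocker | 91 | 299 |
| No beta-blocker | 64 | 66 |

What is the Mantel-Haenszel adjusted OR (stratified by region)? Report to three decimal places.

0.306

OR_MH = Σ(aᵢdᵢ/nᵢ) / Σ(bᵢcᵢ/nᵢ), where nᵢ is the stratum total.
Stratum 1 (Urban): n = 568; a·d/n = 60·152/568 = 16.0563; b·c/n = 214·142/568 = 53.5000
Stratum 2 (Rural): n = 520; a·d/n = 91·66/520 = 11.5500; b·c/n = 299·64/520 = 36.8000
OR_MH = (16.0563 + 11.5500) / (53.5000 + 36.8000) = 27.6063 / 90.3000 = 0.30572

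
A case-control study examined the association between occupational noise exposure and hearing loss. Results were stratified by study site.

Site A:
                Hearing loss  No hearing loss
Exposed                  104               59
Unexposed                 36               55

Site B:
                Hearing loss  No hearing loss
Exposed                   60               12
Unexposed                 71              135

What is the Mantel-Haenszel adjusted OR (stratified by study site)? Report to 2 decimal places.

4.52

OR_MH = Σ(aᵢdᵢ/nᵢ) / Σ(bᵢcᵢ/nᵢ), where nᵢ is the stratum total.
Stratum 1 (Site A): n = 254; a·d/n = 104·55/254 = 22.5197; b·c/n = 59·36/254 = 8.3622
Stratum 2 (Site B): n = 278; a·d/n = 60·135/278 = 29.1367; b·c/n = 12·71/278 = 3.0647
OR_MH = (22.5197 + 29.1367) / (8.3622 + 3.0647) = 51.6564 / 11.4270 = 4.52057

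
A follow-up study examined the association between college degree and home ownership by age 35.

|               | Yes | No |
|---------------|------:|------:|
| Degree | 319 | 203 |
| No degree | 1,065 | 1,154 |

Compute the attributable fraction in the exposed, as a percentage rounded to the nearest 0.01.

21.46

Cells: a = 319, b = 203, c = 1065, d = 1154.
Risk in exposed = 319/522 = 0.61111; risk in unexposed = 1065/2219 = 0.47995.
RR = 0.61111/0.47995 = 1.27329
AR% = (RR − 1)/RR × 100 = (1.27329 − 1)/1.27329 × 100 = 21.4634%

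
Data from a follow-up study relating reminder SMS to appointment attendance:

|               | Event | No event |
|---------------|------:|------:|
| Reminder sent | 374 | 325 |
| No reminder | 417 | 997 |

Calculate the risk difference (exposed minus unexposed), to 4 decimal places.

Cells: a = 374, b = 325, c = 417, d = 997.
Risk in exposed = 374/699 = 0.535050; risk in unexposed = 417/1414 = 0.294908.
Risk difference = 0.535050 − 0.294908 = 0.240142

0.2401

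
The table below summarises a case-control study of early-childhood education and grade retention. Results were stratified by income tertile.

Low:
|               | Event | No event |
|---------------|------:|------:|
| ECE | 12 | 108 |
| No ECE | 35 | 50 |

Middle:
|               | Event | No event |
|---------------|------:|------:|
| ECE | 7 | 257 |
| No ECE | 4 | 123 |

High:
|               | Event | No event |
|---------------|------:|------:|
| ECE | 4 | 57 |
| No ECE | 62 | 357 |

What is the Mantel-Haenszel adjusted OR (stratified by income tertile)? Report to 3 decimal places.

0.285

OR_MH = Σ(aᵢdᵢ/nᵢ) / Σ(bᵢcᵢ/nᵢ), where nᵢ is the stratum total.
Stratum 1 (Low): n = 205; a·d/n = 12·50/205 = 2.9268; b·c/n = 108·35/205 = 18.4390
Stratum 2 (Middle): n = 391; a·d/n = 7·123/391 = 2.2020; b·c/n = 257·4/391 = 2.6292
Stratum 3 (High): n = 480; a·d/n = 4·357/480 = 2.9750; b·c/n = 57·62/480 = 7.3625
OR_MH = (2.9268 + 2.2020 + 2.9750) / (18.4390 + 2.6292 + 7.3625) = 8.1039 / 28.4307 = 0.28504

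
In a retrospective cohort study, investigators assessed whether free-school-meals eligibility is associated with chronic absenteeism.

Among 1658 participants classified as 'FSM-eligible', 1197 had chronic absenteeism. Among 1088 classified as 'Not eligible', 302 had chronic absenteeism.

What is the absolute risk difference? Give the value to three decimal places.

0.444

From the description: a = 1197, b = 461, c = 302, d = 786.
Risk in exposed = 1197/1658 = 0.721954; risk in unexposed = 302/1088 = 0.277574.
Risk difference = 0.721954 − 0.277574 = 0.444381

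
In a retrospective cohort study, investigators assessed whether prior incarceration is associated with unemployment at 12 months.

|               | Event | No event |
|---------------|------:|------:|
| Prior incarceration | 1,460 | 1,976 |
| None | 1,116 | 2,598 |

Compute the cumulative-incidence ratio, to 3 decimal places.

1.414

Cells: a = 1460, b = 1976, c = 1116, d = 2598.
Risk in exposed = 1460/3436 = 0.42491; risk in unexposed = 1116/3714 = 0.30048.
RR = 0.42491 / 0.30048 = 1.41409
The risk among the exposed is 1.41 times that among the unexposed.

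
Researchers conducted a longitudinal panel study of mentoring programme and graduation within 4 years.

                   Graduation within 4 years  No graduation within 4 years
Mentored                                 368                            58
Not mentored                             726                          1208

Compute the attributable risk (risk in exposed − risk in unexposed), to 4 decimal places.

0.4885

Cells: a = 368, b = 58, c = 726, d = 1208.
Risk in exposed = 368/426 = 0.863850; risk in unexposed = 726/1934 = 0.375388.
Risk difference = 0.863850 − 0.375388 = 0.488462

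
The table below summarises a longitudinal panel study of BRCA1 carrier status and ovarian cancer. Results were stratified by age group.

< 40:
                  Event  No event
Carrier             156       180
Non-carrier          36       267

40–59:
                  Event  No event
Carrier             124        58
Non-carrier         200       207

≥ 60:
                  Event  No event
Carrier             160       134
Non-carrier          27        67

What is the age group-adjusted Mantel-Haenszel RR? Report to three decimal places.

RR_MH = Σ(aᵢ·n₀ᵢ/nᵢ) / Σ(cᵢ·n₁ᵢ/nᵢ), with n₁ᵢ = aᵢ+bᵢ (exposed), n₀ᵢ = cᵢ+dᵢ (unexposed), nᵢ = n₁ᵢ+n₀ᵢ.
Stratum 1 (< 40): n₁ = 336, n₀ = 303, n = 639; a·n₀/n = 156·303/639 = 73.9718; c·n₁/n = 36·336/639 = 18.9296
Stratum 2 (40–59): n₁ = 182, n₀ = 407, n = 589; a·n₀/n = 124·407/589 = 85.6842; c·n₁/n = 200·182/589 = 61.7997
Stratum 3 (≥ 60): n₁ = 294, n₀ = 94, n = 388; a·n₀/n = 160·94/388 = 38.7629; c·n₁/n = 27·294/388 = 20.4588
RR_MH = (73.9718 + 85.6842 + 38.7629) / (18.9296 + 61.7997 + 20.4588) = 198.4189 / 101.1880 = 1.96089

1.961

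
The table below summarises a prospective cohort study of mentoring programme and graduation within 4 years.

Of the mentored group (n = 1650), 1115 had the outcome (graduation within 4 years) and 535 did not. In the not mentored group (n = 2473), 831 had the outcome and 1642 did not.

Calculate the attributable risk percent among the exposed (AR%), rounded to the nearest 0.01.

From the description: a = 1115, b = 535, c = 831, d = 1642.
Risk in exposed = 1115/1650 = 0.67576; risk in unexposed = 831/2473 = 0.33603.
RR = 0.67576/0.33603 = 2.01101
AR% = (RR − 1)/RR × 100 = (2.01101 − 1)/2.01101 × 100 = 50.2737%

50.27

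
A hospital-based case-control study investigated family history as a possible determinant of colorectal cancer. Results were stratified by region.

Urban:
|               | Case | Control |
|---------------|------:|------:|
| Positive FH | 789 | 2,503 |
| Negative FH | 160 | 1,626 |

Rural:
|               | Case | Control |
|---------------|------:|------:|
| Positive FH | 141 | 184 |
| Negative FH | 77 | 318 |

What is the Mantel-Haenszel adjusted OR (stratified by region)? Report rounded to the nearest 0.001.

3.196

OR_MH = Σ(aᵢdᵢ/nᵢ) / Σ(bᵢcᵢ/nᵢ), where nᵢ is the stratum total.
Stratum 1 (Urban): n = 5078; a·d/n = 789·1626/5078 = 252.6416; b·c/n = 2503·160/5078 = 78.8657
Stratum 2 (Rural): n = 720; a·d/n = 141·318/720 = 62.2750; b·c/n = 184·77/720 = 19.6778
OR_MH = (252.6416 + 62.2750) / (78.8657 + 19.6778) = 314.9166 / 98.5435 = 3.19571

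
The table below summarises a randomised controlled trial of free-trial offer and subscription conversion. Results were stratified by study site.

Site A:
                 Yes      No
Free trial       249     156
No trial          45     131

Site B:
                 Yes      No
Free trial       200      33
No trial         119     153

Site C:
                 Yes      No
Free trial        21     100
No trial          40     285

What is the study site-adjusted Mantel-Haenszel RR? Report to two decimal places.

2.04

RR_MH = Σ(aᵢ·n₀ᵢ/nᵢ) / Σ(cᵢ·n₁ᵢ/nᵢ), with n₁ᵢ = aᵢ+bᵢ (exposed), n₀ᵢ = cᵢ+dᵢ (unexposed), nᵢ = n₁ᵢ+n₀ᵢ.
Stratum 1 (Site A): n₁ = 405, n₀ = 176, n = 581; a·n₀/n = 249·176/581 = 75.4286; c·n₁/n = 45·405/581 = 31.3683
Stratum 2 (Site B): n₁ = 233, n₀ = 272, n = 505; a·n₀/n = 200·272/505 = 107.7228; c·n₁/n = 119·233/505 = 54.9050
Stratum 3 (Site C): n₁ = 121, n₀ = 325, n = 446; a·n₀/n = 21·325/446 = 15.3027; c·n₁/n = 40·121/446 = 10.8520
RR_MH = (75.4286 + 107.7228 + 15.3027) / (31.3683 + 54.9050 + 10.8520) = 198.4540 / 97.1253 = 2.04328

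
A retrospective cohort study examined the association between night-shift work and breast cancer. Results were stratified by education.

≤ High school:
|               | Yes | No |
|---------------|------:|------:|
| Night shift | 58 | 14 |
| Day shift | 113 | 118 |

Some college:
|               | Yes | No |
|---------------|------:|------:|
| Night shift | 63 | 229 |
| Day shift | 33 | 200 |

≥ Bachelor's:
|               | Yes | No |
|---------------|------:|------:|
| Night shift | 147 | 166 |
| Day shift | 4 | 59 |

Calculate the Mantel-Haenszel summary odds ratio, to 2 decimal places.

OR_MH = Σ(aᵢdᵢ/nᵢ) / Σ(bᵢcᵢ/nᵢ), where nᵢ is the stratum total.
Stratum 1 (≤ High school): n = 303; a·d/n = 58·118/303 = 22.5875; b·c/n = 14·113/303 = 5.2211
Stratum 2 (Some college): n = 525; a·d/n = 63·200/525 = 24.0000; b·c/n = 229·33/525 = 14.3943
Stratum 3 (≥ Bachelor's): n = 376; a·d/n = 147·59/376 = 23.0665; b·c/n = 166·4/376 = 1.7660
OR_MH = (22.5875 + 24.0000 + 23.0665) / (5.2211 + 14.3943 + 1.7660) = 69.6539 / 21.3814 = 3.25769

3.26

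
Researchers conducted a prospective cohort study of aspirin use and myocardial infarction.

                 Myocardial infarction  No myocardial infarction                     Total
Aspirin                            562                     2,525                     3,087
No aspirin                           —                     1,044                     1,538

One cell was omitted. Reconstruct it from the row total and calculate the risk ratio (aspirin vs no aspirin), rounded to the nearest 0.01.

0.57

The missing cell is in the unexposed row: 1538 − 1044 = 494.
So a = 562, b = 2525, c = 494, d = 1044.
RR = [a/(a+b)] / [c/(c+d)] = (562/3087) / (494/1538) = 0.18205/0.32120 = 0.56680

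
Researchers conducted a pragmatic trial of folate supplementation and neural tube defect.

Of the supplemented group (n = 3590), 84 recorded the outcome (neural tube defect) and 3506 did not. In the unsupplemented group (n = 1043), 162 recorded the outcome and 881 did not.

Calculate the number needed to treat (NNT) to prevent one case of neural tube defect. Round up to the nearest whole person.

Risk in treated group = 84/3590 = 0.02340; risk in control = 162/1043 = 0.15532.
Absolute risk reduction = 0.15532 − 0.02340 = 0.13192
NNT = 1 / ARR = 1 / 0.13192 = 7.580 → round up → 8

8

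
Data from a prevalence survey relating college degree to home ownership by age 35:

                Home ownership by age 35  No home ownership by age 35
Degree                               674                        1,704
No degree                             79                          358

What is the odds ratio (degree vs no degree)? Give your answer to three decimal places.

1.792

Cells: a = 674, b = 1704, c = 79, d = 358.
OR = (a·d)/(b·c) = (674 × 358) / (1704 × 79) = 241292 / 134616 = 1.79245
The odds of home ownership by age 35 are about 1.79 times as high in the degree group.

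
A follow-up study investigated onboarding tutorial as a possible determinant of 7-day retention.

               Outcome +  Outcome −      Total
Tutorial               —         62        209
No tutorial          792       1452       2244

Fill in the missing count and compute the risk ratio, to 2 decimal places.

The missing cell is in the exposed row: 209 − 62 = 147.
So a = 147, b = 62, c = 792, d = 1452.
RR = [a/(a+b)] / [c/(c+d)] = (147/209) / (792/2244) = 0.70335/0.35294 = 1.99282

1.99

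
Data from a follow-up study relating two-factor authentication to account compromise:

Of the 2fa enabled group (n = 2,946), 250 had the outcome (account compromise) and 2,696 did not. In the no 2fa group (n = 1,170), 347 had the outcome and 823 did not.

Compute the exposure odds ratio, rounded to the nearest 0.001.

0.220

From the description: a = 250, b = 2696, c = 347, d = 823.
OR = (a·d)/(b·c) = (250 × 823) / (2696 × 347) = 205750 / 935512 = 0.21993
Exposure is associated with lower odds of account compromise (OR = 0.22 < 1).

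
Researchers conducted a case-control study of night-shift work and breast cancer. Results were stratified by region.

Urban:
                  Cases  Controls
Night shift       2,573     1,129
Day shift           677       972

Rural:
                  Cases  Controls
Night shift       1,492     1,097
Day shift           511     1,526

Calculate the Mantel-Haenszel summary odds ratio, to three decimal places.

OR_MH = Σ(aᵢdᵢ/nᵢ) / Σ(bᵢcᵢ/nᵢ), where nᵢ is the stratum total.
Stratum 1 (Urban): n = 5351; a·d/n = 2573·972/5351 = 467.3811; b·c/n = 1129·677/5351 = 142.8393
Stratum 2 (Rural): n = 4626; a·d/n = 1492·1526/4626 = 492.1729; b·c/n = 1097·511/4626 = 121.1775
OR_MH = (467.3811 + 492.1729) / (142.8393 + 121.1775) = 959.5540 / 264.0168 = 3.63444

3.634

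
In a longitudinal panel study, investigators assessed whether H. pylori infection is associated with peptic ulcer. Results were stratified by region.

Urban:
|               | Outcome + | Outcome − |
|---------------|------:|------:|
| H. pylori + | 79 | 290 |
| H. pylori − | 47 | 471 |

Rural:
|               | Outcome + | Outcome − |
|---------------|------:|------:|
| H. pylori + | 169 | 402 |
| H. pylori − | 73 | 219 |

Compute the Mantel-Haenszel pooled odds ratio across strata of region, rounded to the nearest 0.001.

1.718

OR_MH = Σ(aᵢdᵢ/nᵢ) / Σ(bᵢcᵢ/nᵢ), where nᵢ is the stratum total.
Stratum 1 (Urban): n = 887; a·d/n = 79·471/887 = 41.9493; b·c/n = 290·47/887 = 15.3664
Stratum 2 (Rural): n = 863; a·d/n = 169·219/863 = 42.8864; b·c/n = 402·73/863 = 34.0046
OR_MH = (41.9493 + 42.8864) / (15.3664 + 34.0046) = 84.8357 / 49.3710 = 1.71833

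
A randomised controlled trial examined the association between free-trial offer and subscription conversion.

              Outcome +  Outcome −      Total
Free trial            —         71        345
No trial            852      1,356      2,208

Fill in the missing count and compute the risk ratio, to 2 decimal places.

The missing cell is in the exposed row: 345 − 71 = 274.
So a = 274, b = 71, c = 852, d = 1356.
RR = [a/(a+b)] / [c/(c+d)] = (274/345) / (852/2208) = 0.79420/0.38587 = 2.05822

2.06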